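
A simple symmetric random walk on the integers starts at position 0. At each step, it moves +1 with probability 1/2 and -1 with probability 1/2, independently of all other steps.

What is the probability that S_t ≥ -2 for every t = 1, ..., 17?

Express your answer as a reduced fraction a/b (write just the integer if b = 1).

Let f(t,s) = #length-t paths at position s with S_1..S_t all ≥ -2.
f(t,s) = f(t-1,s-1) + f(t-1,s+1) for s ≥ -2; f(t,s) = 0 for s < -2.
t=0: f(0,0)=1
t=1: f(1,-1)=1 f(1,1)=1
t=2: f(2,-2)=1 f(2,0)=2 f(2,2)=1
t=3: f(3,-1)=3 f(3,1)=3 f(3,3)=1
t=4: f(4,-2)=3 f(4,0)=6 f(4,2)=4 f(4,4)=1
t=5: f(5,-1)=9 f(5,1)=10 f(5,3)=5 f(5,5)=1
t=6: f(6,-2)=9 f(6,0)=19 f(6,2)=15 f(6,4)=6 f(6,6)=1
t=7: f(7,-1)=28 f(7,1)=34 f(7,3)=21 f(7,5)=7 f(7,7)=1
t=8: f(8,-2)=28 f(8,0)=62 f(8,2)=55 f(8,4)=28 f(8,6)=8 f(8,8)=1
t=9: f(9,-1)=90 f(9,1)=117 f(9,3)=83 f(9,5)=36 f(9,7)=9 f(9,9)=1
t=10: f(10,-2)=90 f(10,0)=207 f(10,2)=200 f(10,4)=119 f(10,6)=45 f(10,8)=10 f(10,10)=1
t=11: f(11,-1)=297 f(11,1)=407 f(11,3)=319 f(11,5)=164 f(11,7)=55 f(11,9)=11 f(11,11)=1
t=12: f(12,-2)=297 f(12,0)=704 f(12,2)=726 f(12,4)=483 f(12,6)=219 f(12,8)=66 f(12,10)=12 f(12,12)=1
t=13: f(13,-1)=1001 f(13,1)=1430 f(13,3)=1209 f(13,5)=702 f(13,7)=285 f(13,9)=78 f(13,11)=13 f(13,13)=1
t=14: f(14,-2)=1001 f(14,0)=2431 f(14,2)=2639 f(14,4)=1911 f(14,6)=987 f(14,8)=363 f(14,10)=91 f(14,12)=14 f(14,14)=1
t=15: f(15,-1)=3432 f(15,1)=5070 f(15,3)=4550 f(15,5)=2898 f(15,7)=1350 f(15,9)=454 f(15,11)=105 f(15,13)=15 f(15,15)=1
t=16: f(16,-2)=3432 f(16,0)=8502 f(16,2)=9620 f(16,4)=7448 f(16,6)=4248 f(16,8)=1804 f(16,10)=559 f(16,12)=120 f(16,14)=16 f(16,16)=1
t=17: f(17,-1)=11934 f(17,1)=18122 f(17,3)=17068 f(17,5)=11696 f(17,7)=6052 f(17,9)=2363 f(17,11)=679 f(17,13)=136 f(17,15)=17 f(17,17)=1
Σ_s f(17,s) = 68068
P = 68068/131072 = 17017/32768

Answer: 17017/32768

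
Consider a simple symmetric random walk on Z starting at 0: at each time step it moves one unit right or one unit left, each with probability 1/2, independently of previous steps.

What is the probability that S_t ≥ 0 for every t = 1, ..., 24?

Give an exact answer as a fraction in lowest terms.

Let f(t,s) = #length-t paths at position s with S_1..S_t all ≥ 0.
f(t,s) = f(t-1,s-1) + f(t-1,s+1) for s ≥ 0; f(t,s) = 0 for s < 0.
t=0: f(0,0)=1
t=1: f(1,1)=1
t=2: f(2,0)=1 f(2,2)=1
t=3: f(3,1)=2 f(3,3)=1
t=4: f(4,0)=2 f(4,2)=3 f(4,4)=1
t=5: f(5,1)=5 f(5,3)=4 f(5,5)=1
t=6: f(6,0)=5 f(6,2)=9 f(6,4)=5 f(6,6)=1
t=7: f(7,1)=14 f(7,3)=14 f(7,5)=6 f(7,7)=1
t=8: f(8,0)=14 f(8,2)=28 f(8,4)=20 f(8,6)=7 f(8,8)=1
t=9: f(9,1)=42 f(9,3)=48 f(9,5)=27 f(9,7)=8 f(9,9)=1
t=10: f(10,0)=42 f(10,2)=90 f(10,4)=75 f(10,6)=35 f(10,8)=9 f(10,10)=1
t=11: f(11,1)=132 f(11,3)=165 f(11,5)=110 f(11,7)=44 f(11,9)=10 f(11,11)=1
t=12: f(12,0)=132 f(12,2)=297 f(12,4)=275 f(12,6)=154 f(12,8)=54 f(12,10)=11 f(12,12)=1
t=13: f(13,1)=429 f(13,3)=572 f(13,5)=429 f(13,7)=208 f(13,9)=65 f(13,11)=12 f(13,13)=1
t=14: f(14,0)=429 f(14,2)=1001 f(14,4)=1001 f(14,6)=637 f(14,8)=273 f(14,10)=77 f(14,12)=13 f(14,14)=1
t=15: f(15,1)=1430 f(15,3)=2002 f(15,5)=1638 f(15,7)=910 f(15,9)=350 f(15,11)=90 f(15,13)=14 f(15,15)=1
t=16: f(16,0)=1430 f(16,2)=3432 f(16,4)=3640 f(16,6)=2548 f(16,8)=1260 f(16,10)=440 f(16,12)=104 f(16,14)=15 f(16,16)=1
t=17: f(17,1)=4862 f(17,3)=7072 f(17,5)=6188 f(17,7)=3808 f(17,9)=1700 f(17,11)=544 f(17,13)=119 f(17,15)=16 f(17,17)=1
t=18: f(18,0)=4862 f(18,2)=11934 f(18,4)=13260 f(18,6)=9996 f(18,8)=5508 f(18,10)=2244 f(18,12)=663 f(18,14)=135 f(18,16)=17 f(18,18)=1
t=19: f(19,1)=16796 f(19,3)=25194 f(19,5)=23256 f(19,7)=15504 f(19,9)=7752 f(19,11)=2907 f(19,13)=798 f(19,15)=152 f(19,17)=18 f(19,19)=1
t=20: f(20,0)=16796 f(20,2)=41990 f(20,4)=48450 f(20,6)=38760 f(20,8)=23256 f(20,10)=10659 f(20,12)=3705 f(20,14)=950 f(20,16)=170 f(20,18)=19 f(20,20)=1
t=21: f(21,1)=58786 f(21,3)=90440 f(21,5)=87210 f(21,7)=62016 f(21,9)=33915 f(21,11)=14364 f(21,13)=4655 f(21,15)=1120 f(21,17)=189 f(21,19)=20 f(21,21)=1
t=22: f(22,0)=58786 f(22,2)=149226 f(22,4)=177650 f(22,6)=149226 f(22,8)=95931 f(22,10)=48279 f(22,12)=19019 f(22,14)=5775 f(22,16)=1309 f(22,18)=209 f(22,20)=21 f(22,22)=1
t=23: f(23,1)=208012 f(23,3)=326876 f(23,5)=326876 f(23,7)=245157 f(23,9)=144210 f(23,11)=67298 f(23,13)=24794 f(23,15)=7084 f(23,17)=1518 f(23,19)=230 f(23,21)=22 f(23,23)=1
t=24: f(24,0)=208012 f(24,2)=534888 f(24,4)=653752 f(24,6)=572033 f(24,8)=389367 f(24,10)=211508 f(24,12)=92092 f(24,14)=31878 f(24,16)=8602 f(24,18)=1748 f(24,20)=252 f(24,22)=23 f(24,24)=1
Σ_s f(24,s) = 2704156
P = 2704156/16777216 = 676039/4194304

Answer: 676039/4194304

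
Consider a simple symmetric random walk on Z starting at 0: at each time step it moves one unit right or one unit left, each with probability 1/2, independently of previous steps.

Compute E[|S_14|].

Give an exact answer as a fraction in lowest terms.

S_14 takes values m ≡ 0 (mod 2) with |m| ≤ 14; P(S_14=m) = C(14,(14+m)/2)/2^14.
Total paths: 2^14 = 16384
Distribution: P(S=-14)=1/16384, P(S=-12)=14/16384, P(S=-10)=91/16384, P(S=-8)=364/16384, P(S=-6)=1001/16384, P(S=-4)=2002/16384, P(S=-2)=3003/16384, P(S=0)=3432/16384, P(S=2)=3003/16384, P(S=4)=2002/16384, P(S=6)=1001/16384, P(S=8)=364/16384, P(S=10)=91/16384, P(S=12)=14/16384, P(S=14)=1/16384
E[|S_14|] = Σ_m |m|·P(S_14=m) = 48048/16384 = 3003/1024

Answer: 3003/1024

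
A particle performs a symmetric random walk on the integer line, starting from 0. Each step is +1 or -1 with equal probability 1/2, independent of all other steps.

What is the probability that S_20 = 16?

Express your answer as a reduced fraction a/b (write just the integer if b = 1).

Answer: 95/524288

Derivation:
To reach position 16 after 20 steps: need 18 steps of +1 and 2 of -1.
Favorable paths: C(20,18) = 190
Total paths: 2^20 = 1048576
P = 190/1048576 = 95/524288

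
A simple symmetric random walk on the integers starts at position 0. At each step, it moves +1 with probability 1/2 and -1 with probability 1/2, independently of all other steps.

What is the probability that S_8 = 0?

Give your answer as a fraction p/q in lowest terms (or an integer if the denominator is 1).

To return to 0 after 8 steps: need exactly 4 steps of +1 and 4 of -1.
Favorable paths: C(8,4) = 70
Total paths: 2^8 = 256
P = 70/256 = 35/128

Answer: 35/128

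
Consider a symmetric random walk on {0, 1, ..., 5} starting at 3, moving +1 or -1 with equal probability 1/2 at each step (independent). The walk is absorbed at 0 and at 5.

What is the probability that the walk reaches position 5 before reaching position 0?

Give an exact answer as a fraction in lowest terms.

Answer: 3/5

Derivation:
Symmetric walk (p = 1/2): the harmonic-function argument gives P(hit 5 before 0 | start at 3) = a/N.
P = 3/5 = 3/5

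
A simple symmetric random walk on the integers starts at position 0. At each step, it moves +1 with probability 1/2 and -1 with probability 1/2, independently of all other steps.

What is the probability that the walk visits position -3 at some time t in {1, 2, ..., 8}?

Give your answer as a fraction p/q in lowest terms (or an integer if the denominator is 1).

Answer: 37/128

Derivation:
Count via complement. Let g(t,s) = #length-t paths at position s with S_1..S_t all ≠ -3.
g(t,s) = g(t-1,s-1) + g(t-1,s+1) for s ≠ -3; g(t,-3) = 0.
t=0: g(0,0)=1
t=1: g(1,-1)=1 g(1,1)=1
t=2: g(2,-2)=1 g(2,0)=2 g(2,2)=1
t=3: g(3,-1)=3 g(3,1)=3 g(3,3)=1
t=4: g(4,-2)=3 g(4,0)=6 g(4,2)=4 g(4,4)=1
t=5: g(5,-1)=9 g(5,1)=10 g(5,3)=5 g(5,5)=1
t=6: g(6,-2)=9 g(6,0)=19 g(6,2)=15 g(6,4)=6 g(6,6)=1
t=7: g(7,-1)=28 g(7,1)=34 g(7,3)=21 g(7,5)=7 g(7,7)=1
t=8: g(8,-2)=28 g(8,0)=62 g(8,2)=55 g(8,4)=28 g(8,6)=8 g(8,8)=1
Paths never hitting -3: Σ_s g(8,s) = 182
Paths hitting -3: 2^8 - 182 = 74
P = 74/256 = 37/128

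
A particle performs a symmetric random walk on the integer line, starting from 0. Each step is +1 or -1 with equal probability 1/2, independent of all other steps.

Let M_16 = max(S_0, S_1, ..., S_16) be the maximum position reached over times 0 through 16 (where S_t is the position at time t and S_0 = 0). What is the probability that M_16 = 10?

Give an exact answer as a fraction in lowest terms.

Answer: 35/4096

Derivation:
Let M_16 = max(S_0,...,S_16). Use the reflection principle: for j ≥ 1, #{paths with M_16 ≥ j} = #{S_16 ≥ j} + #{S_16 ≥ j+1}.
By reflection, #{M_16 ≥ 10} = #{S_16 ≥ 10} + #{S_16 ≥ 11} = 697 + 137 = 834.
#{M_16 ≥ 11} = #{S_16 ≥ 11} + #{S_16 ≥ 12} = 137 + 137 = 274.
#{M_16 = 10} = 834 - 274 = 560.
P(M_16 = 10) = 560/65536 = 35/4096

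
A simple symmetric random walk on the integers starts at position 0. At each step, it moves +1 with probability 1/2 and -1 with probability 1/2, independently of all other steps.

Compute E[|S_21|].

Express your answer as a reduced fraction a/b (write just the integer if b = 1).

S_21 takes values m ≡ 1 (mod 2) with |m| ≤ 21; P(S_21=m) = C(21,(21+m)/2)/2^21.
Total paths: 2^21 = 2097152
Distribution: P(S=-21)=1/2097152, P(S=-19)=21/2097152, P(S=-17)=210/2097152, P(S=-15)=1330/2097152, P(S=-13)=5985/2097152, P(S=-11)=20349/2097152, P(S=-9)=54264/2097152, P(S=-7)=116280/2097152, P(S=-5)=203490/2097152, P(S=-3)=293930/2097152, P(S=-1)=352716/2097152, P(S=1)=352716/2097152, P(S=3)=293930/2097152, P(S=5)=203490/2097152, P(S=7)=116280/2097152, P(S=9)=54264/2097152, P(S=11)=20349/2097152, P(S=13)=5985/2097152, P(S=15)=1330/2097152, P(S=17)=210/2097152, P(S=19)=21/2097152, P(S=21)=1/2097152
E[|S_21|] = Σ_m |m|·P(S_21=m) = 7759752/2097152 = 969969/262144

Answer: 969969/262144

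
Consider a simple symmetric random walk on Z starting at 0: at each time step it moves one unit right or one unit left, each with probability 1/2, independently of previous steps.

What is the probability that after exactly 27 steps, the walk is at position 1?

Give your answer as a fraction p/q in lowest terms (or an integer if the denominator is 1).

To reach position 1 after 27 steps: need 14 steps of +1 and 13 of -1.
Favorable paths: C(27,14) = 20058300
Total paths: 2^27 = 134217728
P = 20058300/134217728 = 5014575/33554432

Answer: 5014575/33554432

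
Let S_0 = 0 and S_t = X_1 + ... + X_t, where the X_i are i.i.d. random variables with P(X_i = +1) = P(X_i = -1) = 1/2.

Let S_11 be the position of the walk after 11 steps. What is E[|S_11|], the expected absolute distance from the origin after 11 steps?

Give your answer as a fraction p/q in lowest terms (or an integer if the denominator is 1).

S_11 takes values m ≡ 1 (mod 2) with |m| ≤ 11; P(S_11=m) = C(11,(11+m)/2)/2^11.
Total paths: 2^11 = 2048
Distribution: P(S=-11)=1/2048, P(S=-9)=11/2048, P(S=-7)=55/2048, P(S=-5)=165/2048, P(S=-3)=330/2048, P(S=-1)=462/2048, P(S=1)=462/2048, P(S=3)=330/2048, P(S=5)=165/2048, P(S=7)=55/2048, P(S=9)=11/2048, P(S=11)=1/2048
E[|S_11|] = Σ_m |m|·P(S_11=m) = 5544/2048 = 693/256

Answer: 693/256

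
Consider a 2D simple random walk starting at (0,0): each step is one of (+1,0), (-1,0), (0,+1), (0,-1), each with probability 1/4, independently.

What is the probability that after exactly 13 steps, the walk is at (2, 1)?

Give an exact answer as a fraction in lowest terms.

Answer: 552123/16777216

Derivation:
Let h be the number of horizontal steps (so 13-h are vertical). To end at (2,1) need (h+2)/2 right-steps and ((13-h)+1)/2 up-steps.
Sum over h with 2 ≤ h ≤ 12, h ≡ 0 (mod 2), 13-h ≡ 1 (mod 2):
h=2: C(13,2)·C(2,2)·C(11,6) = 78·1·462 = 36036
h=4: C(13,4)·C(4,3)·C(9,5) = 715·4·126 = 360360
h=6: C(13,6)·C(6,4)·C(7,4) = 1716·15·35 = 900900
h=8: C(13,8)·C(8,5)·C(5,3) = 1287·56·10 = 720720
h=10: C(13,10)·C(10,6)·C(3,2) = 286·210·3 = 180180
h=12: C(13,12)·C(12,7)·C(1,1) = 13·792·1 = 10296
Total favorable: 2208492
Total paths: 4^13 = 67108864
P = 2208492/67108864 = 552123/16777216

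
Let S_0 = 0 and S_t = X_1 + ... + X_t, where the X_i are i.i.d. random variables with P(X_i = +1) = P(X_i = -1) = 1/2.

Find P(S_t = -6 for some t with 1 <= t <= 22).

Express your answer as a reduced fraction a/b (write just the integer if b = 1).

Count via complement. Let g(t,s) = #length-t paths at position s with S_1..S_t all ≠ -6.
g(t,s) = g(t-1,s-1) + g(t-1,s+1) for s ≠ -6; g(t,-6) = 0.
t=0: g(0,0)=1
t=1: g(1,-1)=1 g(1,1)=1
t=2: g(2,-2)=1 g(2,0)=2 g(2,2)=1
t=3: g(3,-3)=1 g(3,-1)=3 g(3,1)=3 g(3,3)=1
t=4: g(4,-4)=1 g(4,-2)=4 g(4,0)=6 g(4,2)=4 g(4,4)=1
t=5: g(5,-5)=1 g(5,-3)=5 g(5,-1)=10 g(5,1)=10 g(5,3)=5 g(5,5)=1
t=6: g(6,-4)=6 g(6,-2)=15 g(6,0)=20 g(6,2)=15 g(6,4)=6 g(6,6)=1
t=7: g(7,-5)=6 g(7,-3)=21 g(7,-1)=35 g(7,1)=35 g(7,3)=21 g(7,5)=7 g(7,7)=1
t=8: g(8,-4)=27 g(8,-2)=56 g(8,0)=70 g(8,2)=56 g(8,4)=28 g(8,6)=8 g(8,8)=1
t=9: g(9,-5)=27 g(9,-3)=83 g(9,-1)=126 g(9,1)=126 g(9,3)=84 g(9,5)=36 g(9,7)=9 g(9,9)=1
t=10: g(10,-4)=110 g(10,-2)=209 g(10,0)=252 g(10,2)=210 g(10,4)=120 g(10,6)=45 g(10,8)=10 g(10,10)=1
t=11: g(11,-5)=110 g(11,-3)=319 g(11,-1)=461 g(11,1)=462 g(11,3)=330 g(11,5)=165 g(11,7)=55 g(11,9)=11 g(11,11)=1
t=12: g(12,-4)=429 g(12,-2)=780 g(12,0)=923 g(12,2)=792 g(12,4)=495 g(12,6)=220 g(12,8)=66 g(12,10)=12 g(12,12)=1
t=13: g(13,-5)=429 g(13,-3)=1209 g(13,-1)=1703 g(13,1)=1715 g(13,3)=1287 g(13,5)=715 g(13,7)=286 g(13,9)=78 g(13,11)=13 g(13,13)=1
t=14: g(14,-4)=1638 g(14,-2)=2912 g(14,0)=3418 g(14,2)=3002 g(14,4)=2002 g(14,6)=1001 g(14,8)=364 g(14,10)=91 g(14,12)=14 g(14,14)=1
t=15: g(15,-5)=1638 g(15,-3)=4550 g(15,-1)=6330 g(15,1)=6420 g(15,3)=5004 g(15,5)=3003 g(15,7)=1365 g(15,9)=455 g(15,11)=105 g(15,13)=15 g(15,15)=1
t=16: g(16,-4)=6188 g(16,-2)=10880 g(16,0)=12750 g(16,2)=11424 g(16,4)=8007 g(16,6)=4368 g(16,8)=1820 g(16,10)=560 g(16,12)=120 g(16,14)=16 g(16,16)=1
t=17: g(17,-5)=6188 g(17,-3)=17068 g(17,-1)=23630 g(17,1)=24174 g(17,3)=19431 g(17,5)=12375 g(17,7)=6188 g(17,9)=2380 g(17,11)=680 g(17,13)=136 g(17,15)=17 g(17,17)=1
t=18: g(18,-4)=23256 g(18,-2)=40698 g(18,0)=47804 g(18,2)=43605 g(18,4)=31806 g(18,6)=18563 g(18,8)=8568 g(18,10)=3060 g(18,12)=816 g(18,14)=153 g(18,16)=18 g(18,18)=1
t=19: g(19,-5)=23256 g(19,-3)=63954 g(19,-1)=88502 g(19,1)=91409 g(19,3)=75411 g(19,5)=50369 g(19,7)=27131 g(19,9)=11628 g(19,11)=3876 g(19,13)=969 g(19,15)=171 g(19,17)=19 g(19,19)=1
t=20: g(20,-4)=87210 g(20,-2)=152456 g(20,0)=179911 g(20,2)=166820 g(20,4)=125780 g(20,6)=77500 g(20,8)=38759 g(20,10)=15504 g(20,12)=4845 g(20,14)=1140 g(20,16)=190 g(20,18)=20 g(20,20)=1
t=21: g(21,-5)=87210 g(21,-3)=239666 g(21,-1)=332367 g(21,1)=346731 g(21,3)=292600 g(21,5)=203280 g(21,7)=116259 g(21,9)=54263 g(21,11)=20349 g(21,13)=5985 g(21,15)=1330 g(21,17)=210 g(21,19)=21 g(21,21)=1
t=22: g(22,-4)=326876 g(22,-2)=572033 g(22,0)=679098 g(22,2)=639331 g(22,4)=495880 g(22,6)=319539 g(22,8)=170522 g(22,10)=74612 g(22,12)=26334 g(22,14)=7315 g(22,16)=1540 g(22,18)=231 g(22,20)=22 g(22,22)=1
Paths never hitting -6: Σ_s g(22,s) = 3313334
Paths hitting -6: 2^22 - 3313334 = 880970
P = 880970/4194304 = 440485/2097152

Answer: 440485/2097152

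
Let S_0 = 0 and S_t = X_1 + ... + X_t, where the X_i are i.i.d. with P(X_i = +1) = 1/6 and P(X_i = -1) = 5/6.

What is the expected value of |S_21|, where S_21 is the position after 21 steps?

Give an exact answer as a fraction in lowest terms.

Answer: 4265674739848403/304679870005248

Derivation:
S_21 takes values m ≡ 1 (mod 2) with |m| ≤ 21; P(S_21=m) = C(21,(21+m)/2) · (1/6)^((21+m)/2) · (5/6)^((21-m)/2).
Distribution: P(S=-21)=476837158203125/21936950640377856, P(S=-19)=667572021484375/7312316880125952, P(S=-17)=667572021484375/3656158440062976, P(S=-15)=2536773681640625/10968475320188928, P(S=-13)=507354736328125/2437438960041984, P(S=-11)=345001220703125/2437438960041984, P(S=-9)=69000244140625/914039610015744, P(S=-7)=9857177734375/304679870005248, P(S=-5)=13800048828125/1218719480020992, P(S=-3)=35880126953125/10968475320188928, P(S=-1)=1435205078125/1828079220031488, P(S=1)=287041015625/1828079220031488, P(S=3)=287041015625/10968475320188928, P(S=5)=4416015625/1218719480020992, P(S=7)=126171875/304679870005248, P(S=9)=35328125/914039610015744, P(S=11)=7065625/2437438960041984, P(S=13)=415625/2437438960041984, P(S=15)=83125/10968475320188928, P(S=17)=875/3656158440062976, P(S=19)=35/7312316880125952, P(S=21)=1/21936950640377856
E[|S_21|] = Σ_m |m|·P(S_21=m) = 4265674739848403/304679870005248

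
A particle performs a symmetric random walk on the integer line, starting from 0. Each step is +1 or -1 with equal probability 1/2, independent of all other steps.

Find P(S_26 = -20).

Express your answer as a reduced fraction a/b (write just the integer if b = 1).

To reach position -20 after 26 steps: need 3 steps of +1 and 23 of -1.
Favorable paths: C(26,3) = 2600
Total paths: 2^26 = 67108864
P = 2600/67108864 = 325/8388608

Answer: 325/8388608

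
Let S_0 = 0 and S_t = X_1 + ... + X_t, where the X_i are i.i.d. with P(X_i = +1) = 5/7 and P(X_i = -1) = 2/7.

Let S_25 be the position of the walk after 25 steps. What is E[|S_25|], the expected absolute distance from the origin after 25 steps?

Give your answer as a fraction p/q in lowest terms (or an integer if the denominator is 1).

S_25 takes values m ≡ 1 (mod 2) with |m| ≤ 25; P(S_25=m) = C(25,(25+m)/2) · (5/7)^((25+m)/2) · (2/7)^((25-m)/2).
Distribution: P(S=-25)=33554432/1341068619663964900807, P(S=-23)=2097152000/1341068619663964900807, P(S=-21)=62914560000/1341068619663964900807, P(S=-19)=1205862400000/1341068619663964900807, P(S=-17)=16580608000000/1341068619663964900807, P(S=-15)=24870912000000/191581231380566414401, P(S=-13)=207257600000000/191581231380566414401, P(S=-11)=9844736000000000/1341068619663964900807, P(S=-9)=55376640000000000/1341068619663964900807, P(S=-7)=261500800000000000/1341068619663964900807, P(S=-5)=1046003200000000000/1341068619663964900807, P(S=-3)=3565920000000000000/1341068619663964900807, P(S=-1)=1485800000000000000/191581231380566414401, P(S=1)=3714500000000000000/191581231380566414401, P(S=3)=55717500000000000000/1341068619663964900807, P(S=5)=102148750000000000000/1341068619663964900807, P(S=7)=159607421875000000000/1341068619663964900807, P(S=9)=211245117187500000000/1341068619663964900807, P(S=11)=234716796875000000000/1341068619663964900807, P(S=13)=30883789062500000000/191581231380566414401, P(S=15)=23162841796875000000/191581231380566414401, P(S=17)=96511840820312500000/1341068619663964900807, P(S=19)=43869018554687500000/1341068619663964900807, P(S=21)=14305114746093750000/1341068619663964900807, P(S=23)=2980232238769531250/1341068619663964900807, P(S=25)=298023223876953125/1341068619663964900807
E[|S_25|] = Σ_m |m|·P(S_25=m) = 294411572174146990075/27368747340080916343

Answer: 294411572174146990075/27368747340080916343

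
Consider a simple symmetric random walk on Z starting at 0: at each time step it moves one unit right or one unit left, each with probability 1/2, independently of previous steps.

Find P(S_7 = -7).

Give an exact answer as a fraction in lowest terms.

Answer: 1/128

Derivation:
To reach position -7 after 7 steps: need 0 steps of +1 and 7 of -1.
Favorable paths: C(7,0) = 1
Total paths: 2^7 = 128
P = 1/128 = 1/128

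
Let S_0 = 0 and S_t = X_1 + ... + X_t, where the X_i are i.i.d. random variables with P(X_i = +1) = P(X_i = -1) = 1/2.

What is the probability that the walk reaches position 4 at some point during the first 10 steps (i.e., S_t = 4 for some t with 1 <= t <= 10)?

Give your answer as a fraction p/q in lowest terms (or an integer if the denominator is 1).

Answer: 29/128

Derivation:
Count via complement. Let g(t,s) = #length-t paths at position s with S_1..S_t all ≠ 4.
g(t,s) = g(t-1,s-1) + g(t-1,s+1) for s ≠ 4; g(t,4) = 0.
t=0: g(0,0)=1
t=1: g(1,-1)=1 g(1,1)=1
t=2: g(2,-2)=1 g(2,0)=2 g(2,2)=1
t=3: g(3,-3)=1 g(3,-1)=3 g(3,1)=3 g(3,3)=1
t=4: g(4,-4)=1 g(4,-2)=4 g(4,0)=6 g(4,2)=4
t=5: g(5,-5)=1 g(5,-3)=5 g(5,-1)=10 g(5,1)=10 g(5,3)=4
t=6: g(6,-6)=1 g(6,-4)=6 g(6,-2)=15 g(6,0)=20 g(6,2)=14
t=7: g(7,-7)=1 g(7,-5)=7 g(7,-3)=21 g(7,-1)=35 g(7,1)=34 g(7,3)=14
t=8: g(8,-8)=1 g(8,-6)=8 g(8,-4)=28 g(8,-2)=56 g(8,0)=69 g(8,2)=48
t=9: g(9,-9)=1 g(9,-7)=9 g(9,-5)=36 g(9,-3)=84 g(9,-1)=125 g(9,1)=117 g(9,3)=48
t=10: g(10,-10)=1 g(10,-8)=10 g(10,-6)=45 g(10,-4)=120 g(10,-2)=209 g(10,0)=242 g(10,2)=165
Paths never hitting 4: Σ_s g(10,s) = 792
Paths hitting 4: 2^10 - 792 = 232
P = 232/1024 = 29/128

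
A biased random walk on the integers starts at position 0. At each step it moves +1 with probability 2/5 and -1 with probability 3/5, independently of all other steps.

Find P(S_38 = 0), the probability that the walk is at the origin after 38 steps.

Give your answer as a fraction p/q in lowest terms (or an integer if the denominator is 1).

To be at 0 after 38 steps: need exactly 19 steps of +1 and 19 of -1.
Number of such sequences: C(38,19) = 35345263800
Each has probability (2/5)^19 · (3/5)^19 = 609359740010496/363797880709171295166015625
P = 35345263800 · 609359740010496/363797880709171295166015625 = 861519230390815835553792/14551915228366851806640625

Answer: 861519230390815835553792/14551915228366851806640625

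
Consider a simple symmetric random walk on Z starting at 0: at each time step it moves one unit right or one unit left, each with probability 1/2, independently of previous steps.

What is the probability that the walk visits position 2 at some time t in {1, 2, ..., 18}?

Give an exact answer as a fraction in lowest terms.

Answer: 84883/131072

Derivation:
Count via complement. Let g(t,s) = #length-t paths at position s with S_1..S_t all ≠ 2.
g(t,s) = g(t-1,s-1) + g(t-1,s+1) for s ≠ 2; g(t,2) = 0.
t=0: g(0,0)=1
t=1: g(1,-1)=1 g(1,1)=1
t=2: g(2,-2)=1 g(2,0)=2
t=3: g(3,-3)=1 g(3,-1)=3 g(3,1)=2
t=4: g(4,-4)=1 g(4,-2)=4 g(4,0)=5
t=5: g(5,-5)=1 g(5,-3)=5 g(5,-1)=9 g(5,1)=5
t=6: g(6,-6)=1 g(6,-4)=6 g(6,-2)=14 g(6,0)=14
t=7: g(7,-7)=1 g(7,-5)=7 g(7,-3)=20 g(7,-1)=28 g(7,1)=14
t=8: g(8,-8)=1 g(8,-6)=8 g(8,-4)=27 g(8,-2)=48 g(8,0)=42
t=9: g(9,-9)=1 g(9,-7)=9 g(9,-5)=35 g(9,-3)=75 g(9,-1)=90 g(9,1)=42
t=10: g(10,-10)=1 g(10,-8)=10 g(10,-6)=44 g(10,-4)=110 g(10,-2)=165 g(10,0)=132
t=11: g(11,-11)=1 g(11,-9)=11 g(11,-7)=54 g(11,-5)=154 g(11,-3)=275 g(11,-1)=297 g(11,1)=132
t=12: g(12,-12)=1 g(12,-10)=12 g(12,-8)=65 g(12,-6)=208 g(12,-4)=429 g(12,-2)=572 g(12,0)=429
t=13: g(13,-13)=1 g(13,-11)=13 g(13,-9)=77 g(13,-7)=273 g(13,-5)=637 g(13,-3)=1001 g(13,-1)=1001 g(13,1)=429
t=14: g(14,-14)=1 g(14,-12)=14 g(14,-10)=90 g(14,-8)=350 g(14,-6)=910 g(14,-4)=1638 g(14,-2)=2002 g(14,0)=1430
t=15: g(15,-15)=1 g(15,-13)=15 g(15,-11)=104 g(15,-9)=440 g(15,-7)=1260 g(15,-5)=2548 g(15,-3)=3640 g(15,-1)=3432 g(15,1)=1430
t=16: g(16,-16)=1 g(16,-14)=16 g(16,-12)=119 g(16,-10)=544 g(16,-8)=1700 g(16,-6)=3808 g(16,-4)=6188 g(16,-2)=7072 g(16,0)=4862
t=17: g(17,-17)=1 g(17,-15)=17 g(17,-13)=135 g(17,-11)=663 g(17,-9)=2244 g(17,-7)=5508 g(17,-5)=9996 g(17,-3)=13260 g(17,-1)=11934 g(17,1)=4862
t=18: g(18,-18)=1 g(18,-16)=18 g(18,-14)=152 g(18,-12)=798 g(18,-10)=2907 g(18,-8)=7752 g(18,-6)=15504 g(18,-4)=23256 g(18,-2)=25194 g(18,0)=16796
Paths never hitting 2: Σ_s g(18,s) = 92378
Paths hitting 2: 2^18 - 92378 = 169766
P = 169766/262144 = 84883/131072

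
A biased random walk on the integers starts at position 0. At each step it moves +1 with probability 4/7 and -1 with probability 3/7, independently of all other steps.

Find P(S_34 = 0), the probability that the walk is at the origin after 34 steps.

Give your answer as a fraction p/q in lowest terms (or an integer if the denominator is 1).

To be at 0 after 34 steps: need exactly 17 steps of +1 and 17 of -1.
Number of such sequences: C(34,17) = 2333606220
Each has probability (4/7)^17 · (3/7)^17 = 2218611106740436992/54116956037952111668959660849
P = 2333606220 · 2218611106740436992/54116956037952111668959660849 = 5177364678450567690049290240/54116956037952111668959660849

Answer: 5177364678450567690049290240/54116956037952111668959660849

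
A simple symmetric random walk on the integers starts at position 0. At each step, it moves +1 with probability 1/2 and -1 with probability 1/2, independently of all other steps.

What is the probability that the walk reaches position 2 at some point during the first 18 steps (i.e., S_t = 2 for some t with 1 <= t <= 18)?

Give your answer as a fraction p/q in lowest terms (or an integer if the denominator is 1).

Count via complement. Let g(t,s) = #length-t paths at position s with S_1..S_t all ≠ 2.
g(t,s) = g(t-1,s-1) + g(t-1,s+1) for s ≠ 2; g(t,2) = 0.
t=0: g(0,0)=1
t=1: g(1,-1)=1 g(1,1)=1
t=2: g(2,-2)=1 g(2,0)=2
t=3: g(3,-3)=1 g(3,-1)=3 g(3,1)=2
t=4: g(4,-4)=1 g(4,-2)=4 g(4,0)=5
t=5: g(5,-5)=1 g(5,-3)=5 g(5,-1)=9 g(5,1)=5
t=6: g(6,-6)=1 g(6,-4)=6 g(6,-2)=14 g(6,0)=14
t=7: g(7,-7)=1 g(7,-5)=7 g(7,-3)=20 g(7,-1)=28 g(7,1)=14
t=8: g(8,-8)=1 g(8,-6)=8 g(8,-4)=27 g(8,-2)=48 g(8,0)=42
t=9: g(9,-9)=1 g(9,-7)=9 g(9,-5)=35 g(9,-3)=75 g(9,-1)=90 g(9,1)=42
t=10: g(10,-10)=1 g(10,-8)=10 g(10,-6)=44 g(10,-4)=110 g(10,-2)=165 g(10,0)=132
t=11: g(11,-11)=1 g(11,-9)=11 g(11,-7)=54 g(11,-5)=154 g(11,-3)=275 g(11,-1)=297 g(11,1)=132
t=12: g(12,-12)=1 g(12,-10)=12 g(12,-8)=65 g(12,-6)=208 g(12,-4)=429 g(12,-2)=572 g(12,0)=429
t=13: g(13,-13)=1 g(13,-11)=13 g(13,-9)=77 g(13,-7)=273 g(13,-5)=637 g(13,-3)=1001 g(13,-1)=1001 g(13,1)=429
t=14: g(14,-14)=1 g(14,-12)=14 g(14,-10)=90 g(14,-8)=350 g(14,-6)=910 g(14,-4)=1638 g(14,-2)=2002 g(14,0)=1430
t=15: g(15,-15)=1 g(15,-13)=15 g(15,-11)=104 g(15,-9)=440 g(15,-7)=1260 g(15,-5)=2548 g(15,-3)=3640 g(15,-1)=3432 g(15,1)=1430
t=16: g(16,-16)=1 g(16,-14)=16 g(16,-12)=119 g(16,-10)=544 g(16,-8)=1700 g(16,-6)=3808 g(16,-4)=6188 g(16,-2)=7072 g(16,0)=4862
t=17: g(17,-17)=1 g(17,-15)=17 g(17,-13)=135 g(17,-11)=663 g(17,-9)=2244 g(17,-7)=5508 g(17,-5)=9996 g(17,-3)=13260 g(17,-1)=11934 g(17,1)=4862
t=18: g(18,-18)=1 g(18,-16)=18 g(18,-14)=152 g(18,-12)=798 g(18,-10)=2907 g(18,-8)=7752 g(18,-6)=15504 g(18,-4)=23256 g(18,-2)=25194 g(18,0)=16796
Paths never hitting 2: Σ_s g(18,s) = 92378
Paths hitting 2: 2^18 - 92378 = 169766
P = 169766/262144 = 84883/131072

Answer: 84883/131072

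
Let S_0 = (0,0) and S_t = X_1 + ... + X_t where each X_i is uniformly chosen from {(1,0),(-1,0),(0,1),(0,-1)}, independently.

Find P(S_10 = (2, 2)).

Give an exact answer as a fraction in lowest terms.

Answer: 945/32768

Derivation:
Let h be the number of horizontal steps (so 10-h are vertical). To end at (2,2) need (h+2)/2 right-steps and ((10-h)+2)/2 up-steps.
Sum over h with 2 ≤ h ≤ 8, h ≡ 0 (mod 2), 10-h ≡ 0 (mod 2):
h=2: C(10,2)·C(2,2)·C(8,5) = 45·1·56 = 2520
h=4: C(10,4)·C(4,3)·C(6,4) = 210·4·15 = 12600
h=6: C(10,6)·C(6,4)·C(4,3) = 210·15·4 = 12600
h=8: C(10,8)·C(8,5)·C(2,2) = 45·56·1 = 2520
Total favorable: 30240
Total paths: 4^10 = 1048576
P = 30240/1048576 = 945/32768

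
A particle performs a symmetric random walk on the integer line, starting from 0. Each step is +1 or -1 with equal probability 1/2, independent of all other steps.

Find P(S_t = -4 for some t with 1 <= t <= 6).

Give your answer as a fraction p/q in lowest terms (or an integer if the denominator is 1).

Count via complement. Let g(t,s) = #length-t paths at position s with S_1..S_t all ≠ -4.
g(t,s) = g(t-1,s-1) + g(t-1,s+1) for s ≠ -4; g(t,-4) = 0.
t=0: g(0,0)=1
t=1: g(1,-1)=1 g(1,1)=1
t=2: g(2,-2)=1 g(2,0)=2 g(2,2)=1
t=3: g(3,-3)=1 g(3,-1)=3 g(3,1)=3 g(3,3)=1
t=4: g(4,-2)=4 g(4,0)=6 g(4,2)=4 g(4,4)=1
t=5: g(5,-3)=4 g(5,-1)=10 g(5,1)=10 g(5,3)=5 g(5,5)=1
t=6: g(6,-2)=14 g(6,0)=20 g(6,2)=15 g(6,4)=6 g(6,6)=1
Paths never hitting -4: Σ_s g(6,s) = 56
Paths hitting -4: 2^6 - 56 = 8
P = 8/64 = 1/8

Answer: 1/8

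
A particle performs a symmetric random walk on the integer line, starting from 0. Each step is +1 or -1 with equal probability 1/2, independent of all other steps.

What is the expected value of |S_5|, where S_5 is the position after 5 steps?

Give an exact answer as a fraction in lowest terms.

Answer: 15/8

Derivation:
S_5 takes values m ≡ 1 (mod 2) with |m| ≤ 5; P(S_5=m) = C(5,(5+m)/2)/2^5.
Total paths: 2^5 = 32
Distribution: P(S=-5)=1/32, P(S=-3)=5/32, P(S=-1)=10/32, P(S=1)=10/32, P(S=3)=5/32, P(S=5)=1/32
E[|S_5|] = Σ_m |m|·P(S_5=m) = 60/32 = 15/8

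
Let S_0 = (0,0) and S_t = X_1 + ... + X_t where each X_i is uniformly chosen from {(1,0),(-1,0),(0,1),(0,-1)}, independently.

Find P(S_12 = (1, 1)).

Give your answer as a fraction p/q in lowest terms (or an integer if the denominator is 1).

Answer: 22869/524288

Derivation:
Let h be the number of horizontal steps (so 12-h are vertical). To end at (1,1) need (h+1)/2 right-steps and ((12-h)+1)/2 up-steps.
Sum over h with 1 ≤ h ≤ 11, h ≡ 1 (mod 2), 12-h ≡ 1 (mod 2):
h=1: C(12,1)·C(1,1)·C(11,6) = 12·1·462 = 5544
h=3: C(12,3)·C(3,2)·C(9,5) = 220·3·126 = 83160
h=5: C(12,5)·C(5,3)·C(7,4) = 792·10·35 = 277200
h=7: C(12,7)·C(7,4)·C(5,3) = 792·35·10 = 277200
h=9: C(12,9)·C(9,5)·C(3,2) = 220·126·3 = 83160
h=11: C(12,11)·C(11,6)·C(1,1) = 12·462·1 = 5544
Total favorable: 731808
Total paths: 4^12 = 16777216
P = 731808/16777216 = 22869/524288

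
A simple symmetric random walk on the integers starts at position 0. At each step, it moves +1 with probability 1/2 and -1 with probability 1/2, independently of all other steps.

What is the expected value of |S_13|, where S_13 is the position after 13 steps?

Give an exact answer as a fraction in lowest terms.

Answer: 3003/1024

Derivation:
S_13 takes values m ≡ 1 (mod 2) with |m| ≤ 13; P(S_13=m) = C(13,(13+m)/2)/2^13.
Total paths: 2^13 = 8192
Distribution: P(S=-13)=1/8192, P(S=-11)=13/8192, P(S=-9)=78/8192, P(S=-7)=286/8192, P(S=-5)=715/8192, P(S=-3)=1287/8192, P(S=-1)=1716/8192, P(S=1)=1716/8192, P(S=3)=1287/8192, P(S=5)=715/8192, P(S=7)=286/8192, P(S=9)=78/8192, P(S=11)=13/8192, P(S=13)=1/8192
E[|S_13|] = Σ_m |m|·P(S_13=m) = 24024/8192 = 3003/1024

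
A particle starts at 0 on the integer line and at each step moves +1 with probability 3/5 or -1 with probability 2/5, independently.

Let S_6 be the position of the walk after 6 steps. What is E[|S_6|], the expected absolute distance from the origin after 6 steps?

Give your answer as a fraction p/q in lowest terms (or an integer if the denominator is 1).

Answer: 32766/15625

Derivation:
S_6 takes values m ≡ 0 (mod 2) with |m| ≤ 6; P(S_6=m) = C(6,(6+m)/2) · (3/5)^((6+m)/2) · (2/5)^((6-m)/2).
Distribution: P(S=-6)=64/15625, P(S=-4)=576/15625, P(S=-2)=432/3125, P(S=0)=864/3125, P(S=2)=972/3125, P(S=4)=2916/15625, P(S=6)=729/15625
E[|S_6|] = Σ_m |m|·P(S_6=m) = 32766/15625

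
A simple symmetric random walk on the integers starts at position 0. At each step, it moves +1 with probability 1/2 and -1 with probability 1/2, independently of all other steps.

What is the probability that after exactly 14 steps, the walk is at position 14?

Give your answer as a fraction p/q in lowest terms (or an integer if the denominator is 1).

Answer: 1/16384

Derivation:
To reach position 14 after 14 steps: need 14 steps of +1 and 0 of -1.
Favorable paths: C(14,14) = 1
Total paths: 2^14 = 16384
P = 1/16384 = 1/16384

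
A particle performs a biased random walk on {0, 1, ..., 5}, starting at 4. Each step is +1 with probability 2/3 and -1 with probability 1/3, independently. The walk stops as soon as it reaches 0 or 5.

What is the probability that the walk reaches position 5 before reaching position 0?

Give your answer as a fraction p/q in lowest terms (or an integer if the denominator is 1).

Answer: 30/31

Derivation:
Biased walk: p = 2/3, q = 1/3, r = q/p = 1/2
Gambler's ruin: P(hit 5 before 0 | start at 4) = (1 - r^a)/(1 - r^N)
r^4 = 1/16; r^5 = 1/32
P = (1 - 1/16) / (1 - 1/32) = 15/16 / 31/32 = 30/31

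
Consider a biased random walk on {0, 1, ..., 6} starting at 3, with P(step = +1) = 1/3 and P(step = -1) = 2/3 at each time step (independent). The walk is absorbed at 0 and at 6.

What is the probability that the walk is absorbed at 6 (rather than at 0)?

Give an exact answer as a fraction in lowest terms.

Answer: 1/9

Derivation:
Biased walk: p = 1/3, q = 2/3, r = q/p = 2
Gambler's ruin: P(hit 6 before 0 | start at 3) = (1 - r^a)/(1 - r^N)
r^3 = 8; r^6 = 64
P = (1 - 8) / (1 - 64) = -7 / -63 = 1/9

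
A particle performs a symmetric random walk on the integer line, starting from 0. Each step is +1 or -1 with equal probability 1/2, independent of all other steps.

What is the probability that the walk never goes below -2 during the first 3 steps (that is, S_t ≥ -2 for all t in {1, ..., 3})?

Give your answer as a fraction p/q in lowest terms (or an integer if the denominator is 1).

Let f(t,s) = #length-t paths at position s with S_1..S_t all ≥ -2.
f(t,s) = f(t-1,s-1) + f(t-1,s+1) for s ≥ -2; f(t,s) = 0 for s < -2.
t=0: f(0,0)=1
t=1: f(1,-1)=1 f(1,1)=1
t=2: f(2,-2)=1 f(2,0)=2 f(2,2)=1
t=3: f(3,-1)=3 f(3,1)=3 f(3,3)=1
Σ_s f(3,s) = 7
P = 7/8 = 7/8

Answer: 7/8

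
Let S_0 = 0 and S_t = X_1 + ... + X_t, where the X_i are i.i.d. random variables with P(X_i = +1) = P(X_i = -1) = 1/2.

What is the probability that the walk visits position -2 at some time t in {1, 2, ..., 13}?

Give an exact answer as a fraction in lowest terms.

Count via complement. Let g(t,s) = #length-t paths at position s with S_1..S_t all ≠ -2.
g(t,s) = g(t-1,s-1) + g(t-1,s+1) for s ≠ -2; g(t,-2) = 0.
t=0: g(0,0)=1
t=1: g(1,-1)=1 g(1,1)=1
t=2: g(2,0)=2 g(2,2)=1
t=3: g(3,-1)=2 g(3,1)=3 g(3,3)=1
t=4: g(4,0)=5 g(4,2)=4 g(4,4)=1
t=5: g(5,-1)=5 g(5,1)=9 g(5,3)=5 g(5,5)=1
t=6: g(6,0)=14 g(6,2)=14 g(6,4)=6 g(6,6)=1
t=7: g(7,-1)=14 g(7,1)=28 g(7,3)=20 g(7,5)=7 g(7,7)=1
t=8: g(8,0)=42 g(8,2)=48 g(8,4)=27 g(8,6)=8 g(8,8)=1
t=9: g(9,-1)=42 g(9,1)=90 g(9,3)=75 g(9,5)=35 g(9,7)=9 g(9,9)=1
t=10: g(10,0)=132 g(10,2)=165 g(10,4)=110 g(10,6)=44 g(10,8)=10 g(10,10)=1
t=11: g(11,-1)=132 g(11,1)=297 g(11,3)=275 g(11,5)=154 g(11,7)=54 g(11,9)=11 g(11,11)=1
t=12: g(12,0)=429 g(12,2)=572 g(12,4)=429 g(12,6)=208 g(12,8)=65 g(12,10)=12 g(12,12)=1
t=13: g(13,-1)=429 g(13,1)=1001 g(13,3)=1001 g(13,5)=637 g(13,7)=273 g(13,9)=77 g(13,11)=13 g(13,13)=1
Paths never hitting -2: Σ_s g(13,s) = 3432
Paths hitting -2: 2^13 - 3432 = 4760
P = 4760/8192 = 595/1024

Answer: 595/1024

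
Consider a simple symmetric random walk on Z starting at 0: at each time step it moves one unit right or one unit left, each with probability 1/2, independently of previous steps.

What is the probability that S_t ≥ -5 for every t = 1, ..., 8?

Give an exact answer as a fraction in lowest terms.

Let f(t,s) = #length-t paths at position s with S_1..S_t all ≥ -5.
f(t,s) = f(t-1,s-1) + f(t-1,s+1) for s ≥ -5; f(t,s) = 0 for s < -5.
t=0: f(0,0)=1
t=1: f(1,-1)=1 f(1,1)=1
t=2: f(2,-2)=1 f(2,0)=2 f(2,2)=1
t=3: f(3,-3)=1 f(3,-1)=3 f(3,1)=3 f(3,3)=1
t=4: f(4,-4)=1 f(4,-2)=4 f(4,0)=6 f(4,2)=4 f(4,4)=1
t=5: f(5,-5)=1 f(5,-3)=5 f(5,-1)=10 f(5,1)=10 f(5,3)=5 f(5,5)=1
t=6: f(6,-4)=6 f(6,-2)=15 f(6,0)=20 f(6,2)=15 f(6,4)=6 f(6,6)=1
t=7: f(7,-5)=6 f(7,-3)=21 f(7,-1)=35 f(7,1)=35 f(7,3)=21 f(7,5)=7 f(7,7)=1
t=8: f(8,-4)=27 f(8,-2)=56 f(8,0)=70 f(8,2)=56 f(8,4)=28 f(8,6)=8 f(8,8)=1
Σ_s f(8,s) = 246
P = 246/256 = 123/128

Answer: 123/128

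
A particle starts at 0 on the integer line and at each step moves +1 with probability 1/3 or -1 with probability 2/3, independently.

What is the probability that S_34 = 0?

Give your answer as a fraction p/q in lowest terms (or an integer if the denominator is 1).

To be at 0 after 34 steps: need exactly 17 steps of +1 and 17 of -1.
Number of such sequences: C(34,17) = 2333606220
Each has probability (1/3)^17 · (2/3)^17 = 131072/16677181699666569
P = 2333606220 · 131072/16677181699666569 = 11328534609920/617673396283947

Answer: 11328534609920/617673396283947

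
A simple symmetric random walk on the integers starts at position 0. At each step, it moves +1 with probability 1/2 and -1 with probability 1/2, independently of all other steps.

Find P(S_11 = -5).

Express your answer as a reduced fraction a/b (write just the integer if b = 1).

Answer: 165/2048

Derivation:
To reach position -5 after 11 steps: need 3 steps of +1 and 8 of -1.
Favorable paths: C(11,3) = 165
Total paths: 2^11 = 2048
P = 165/2048 = 165/2048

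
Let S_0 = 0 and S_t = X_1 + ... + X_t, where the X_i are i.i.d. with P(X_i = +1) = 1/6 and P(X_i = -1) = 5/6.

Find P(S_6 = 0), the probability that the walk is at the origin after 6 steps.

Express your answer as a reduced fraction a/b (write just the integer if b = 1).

To be at 0 after 6 steps: need exactly 3 steps of +1 and 3 of -1.
Number of such sequences: C(6,3) = 20
Each has probability (1/6)^3 · (5/6)^3 = 125/46656
P = 20 · 125/46656 = 625/11664

Answer: 625/11664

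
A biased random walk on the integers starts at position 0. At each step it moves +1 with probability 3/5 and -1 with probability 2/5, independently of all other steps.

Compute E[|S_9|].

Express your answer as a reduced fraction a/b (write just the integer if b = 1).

S_9 takes values m ≡ 1 (mod 2) with |m| ≤ 9; P(S_9=m) = C(9,(9+m)/2) · (3/5)^((9+m)/2) · (2/5)^((9-m)/2).
Distribution: P(S=-9)=512/1953125, P(S=-7)=6912/1953125, P(S=-5)=41472/1953125, P(S=-3)=145152/1953125, P(S=-1)=326592/1953125, P(S=1)=489888/1953125, P(S=3)=489888/1953125, P(S=5)=314928/1953125, P(S=7)=118098/1953125, P(S=9)=19683/1953125
E[|S_9|] = Σ_m |m|·P(S_9=m) = 222417/78125

Answer: 222417/78125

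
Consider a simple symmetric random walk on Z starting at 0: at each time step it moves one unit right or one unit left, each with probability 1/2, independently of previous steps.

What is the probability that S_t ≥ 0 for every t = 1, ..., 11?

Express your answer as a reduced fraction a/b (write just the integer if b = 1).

Let f(t,s) = #length-t paths at position s with S_1..S_t all ≥ 0.
f(t,s) = f(t-1,s-1) + f(t-1,s+1) for s ≥ 0; f(t,s) = 0 for s < 0.
t=0: f(0,0)=1
t=1: f(1,1)=1
t=2: f(2,0)=1 f(2,2)=1
t=3: f(3,1)=2 f(3,3)=1
t=4: f(4,0)=2 f(4,2)=3 f(4,4)=1
t=5: f(5,1)=5 f(5,3)=4 f(5,5)=1
t=6: f(6,0)=5 f(6,2)=9 f(6,4)=5 f(6,6)=1
t=7: f(7,1)=14 f(7,3)=14 f(7,5)=6 f(7,7)=1
t=8: f(8,0)=14 f(8,2)=28 f(8,4)=20 f(8,6)=7 f(8,8)=1
t=9: f(9,1)=42 f(9,3)=48 f(9,5)=27 f(9,7)=8 f(9,9)=1
t=10: f(10,0)=42 f(10,2)=90 f(10,4)=75 f(10,6)=35 f(10,8)=9 f(10,10)=1
t=11: f(11,1)=132 f(11,3)=165 f(11,5)=110 f(11,7)=44 f(11,9)=10 f(11,11)=1
Σ_s f(11,s) = 462
P = 462/2048 = 231/1024

Answer: 231/1024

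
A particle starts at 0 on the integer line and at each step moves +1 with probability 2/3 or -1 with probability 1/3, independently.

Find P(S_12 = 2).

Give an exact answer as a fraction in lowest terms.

Answer: 11264/59049

Derivation:
To reach position 2 after 12 steps: need 7 steps of +1 and 5 steps of -1.
Number of such sequences: C(12,7) = 792
Each has probability (2/3)^7 · (1/3)^5 = 128/531441
P = 792 · 128/531441 = 11264/59049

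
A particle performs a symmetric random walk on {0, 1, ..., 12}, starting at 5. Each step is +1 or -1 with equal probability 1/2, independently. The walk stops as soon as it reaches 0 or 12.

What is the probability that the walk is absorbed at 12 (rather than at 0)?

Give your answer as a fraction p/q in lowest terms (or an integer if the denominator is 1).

Symmetric walk (p = 1/2): the harmonic-function argument gives P(hit 12 before 0 | start at 5) = a/N.
P = 5/12 = 5/12

Answer: 5/12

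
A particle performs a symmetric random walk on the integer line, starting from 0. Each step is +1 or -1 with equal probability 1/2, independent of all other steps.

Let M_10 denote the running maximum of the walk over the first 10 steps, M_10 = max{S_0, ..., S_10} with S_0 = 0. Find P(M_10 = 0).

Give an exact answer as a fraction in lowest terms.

Answer: 63/256

Derivation:
Let M_10 = max(S_0,...,S_10). Use the reflection principle: for j ≥ 1, #{paths with M_10 ≥ j} = #{S_10 ≥ j} + #{S_10 ≥ j+1}.
P(M_10 ≥ 0) = 1 since S_0 = 0, so #{M_10 ≥ 0} = 1024.
#{M_10 ≥ 1} = #{S_10 ≥ 1} + #{S_10 ≥ 2} = 386 + 386 = 772.
#{M_10 = 0} = 1024 - 772 = 252.
P(M_10 = 0) = 252/1024 = 63/256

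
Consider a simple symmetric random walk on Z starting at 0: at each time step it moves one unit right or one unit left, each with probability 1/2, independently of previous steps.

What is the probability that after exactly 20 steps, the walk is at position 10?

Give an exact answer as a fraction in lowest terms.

Answer: 969/65536

Derivation:
To reach position 10 after 20 steps: need 15 steps of +1 and 5 of -1.
Favorable paths: C(20,15) = 15504
Total paths: 2^20 = 1048576
P = 15504/1048576 = 969/65536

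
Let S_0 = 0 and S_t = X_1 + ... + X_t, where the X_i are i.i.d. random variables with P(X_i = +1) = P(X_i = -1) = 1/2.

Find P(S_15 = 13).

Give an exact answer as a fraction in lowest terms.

To reach position 13 after 15 steps: need 14 steps of +1 and 1 of -1.
Favorable paths: C(15,14) = 15
Total paths: 2^15 = 32768
P = 15/32768 = 15/32768

Answer: 15/32768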